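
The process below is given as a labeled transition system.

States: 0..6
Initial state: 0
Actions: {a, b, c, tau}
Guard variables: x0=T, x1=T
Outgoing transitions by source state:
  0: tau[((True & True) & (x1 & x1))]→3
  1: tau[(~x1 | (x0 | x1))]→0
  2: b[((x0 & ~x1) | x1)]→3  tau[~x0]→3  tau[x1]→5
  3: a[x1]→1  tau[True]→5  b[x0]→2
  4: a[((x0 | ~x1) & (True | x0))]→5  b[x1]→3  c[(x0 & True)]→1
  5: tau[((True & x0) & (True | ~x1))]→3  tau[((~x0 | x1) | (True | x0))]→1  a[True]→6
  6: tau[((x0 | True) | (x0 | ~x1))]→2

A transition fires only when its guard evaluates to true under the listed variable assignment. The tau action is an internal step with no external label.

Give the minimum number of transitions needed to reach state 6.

Breadth-first toward 6:
  L0 = {0}
  L1 = {3}
  L2 = {1,2,5}
  L3 = {6}
first hit 6 at d=3 via tau·tau·a

Answer: 3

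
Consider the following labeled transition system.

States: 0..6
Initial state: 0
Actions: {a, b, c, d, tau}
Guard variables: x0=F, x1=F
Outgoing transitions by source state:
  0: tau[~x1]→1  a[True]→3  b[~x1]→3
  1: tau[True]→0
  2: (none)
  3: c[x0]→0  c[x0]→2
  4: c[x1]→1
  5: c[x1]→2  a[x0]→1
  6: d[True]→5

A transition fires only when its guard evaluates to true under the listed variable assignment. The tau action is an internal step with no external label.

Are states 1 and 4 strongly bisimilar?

Answer: NOT BISIMILAR

Trace:
Compute ~ classes (split until stable):
  π0 = {{0,1,2,3,4,5,6}}
  π1 = {{0},{1},{2,3,4,5},{6}}
stable after 2 split(s): 4 block(s)
[1]={1}  [4]={2,3,4,5}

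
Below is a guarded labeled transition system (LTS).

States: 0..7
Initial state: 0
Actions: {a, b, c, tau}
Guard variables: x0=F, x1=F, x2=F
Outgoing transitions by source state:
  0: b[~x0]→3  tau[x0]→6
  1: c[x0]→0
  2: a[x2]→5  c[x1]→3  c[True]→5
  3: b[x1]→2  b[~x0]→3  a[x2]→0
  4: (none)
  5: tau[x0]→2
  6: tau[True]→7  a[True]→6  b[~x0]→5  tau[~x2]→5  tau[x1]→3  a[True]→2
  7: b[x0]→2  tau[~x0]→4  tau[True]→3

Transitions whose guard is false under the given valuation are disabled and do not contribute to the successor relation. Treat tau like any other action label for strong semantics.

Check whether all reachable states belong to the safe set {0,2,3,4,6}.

Safe = {0,2,3,4,6}
Reach set: {0,3}
  0: safe
  3: safe

Answer: INVARIANT HOLDS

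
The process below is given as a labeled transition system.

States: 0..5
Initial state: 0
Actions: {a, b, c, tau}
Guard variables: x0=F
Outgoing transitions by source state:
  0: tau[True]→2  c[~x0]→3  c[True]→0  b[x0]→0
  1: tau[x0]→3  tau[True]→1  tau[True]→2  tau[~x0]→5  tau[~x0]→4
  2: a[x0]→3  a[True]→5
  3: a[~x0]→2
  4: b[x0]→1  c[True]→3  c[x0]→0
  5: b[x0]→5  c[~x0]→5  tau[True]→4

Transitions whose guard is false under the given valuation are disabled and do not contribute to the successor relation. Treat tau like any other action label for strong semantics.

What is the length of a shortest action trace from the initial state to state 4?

Answer: 3

Working:
BFS to 4:
  Layer 0: {0}
  Layer 1: {2,3}
  Layer 2: {5}
  Layer 3: {4}
first hit 4 at d=3 via tau·a·tau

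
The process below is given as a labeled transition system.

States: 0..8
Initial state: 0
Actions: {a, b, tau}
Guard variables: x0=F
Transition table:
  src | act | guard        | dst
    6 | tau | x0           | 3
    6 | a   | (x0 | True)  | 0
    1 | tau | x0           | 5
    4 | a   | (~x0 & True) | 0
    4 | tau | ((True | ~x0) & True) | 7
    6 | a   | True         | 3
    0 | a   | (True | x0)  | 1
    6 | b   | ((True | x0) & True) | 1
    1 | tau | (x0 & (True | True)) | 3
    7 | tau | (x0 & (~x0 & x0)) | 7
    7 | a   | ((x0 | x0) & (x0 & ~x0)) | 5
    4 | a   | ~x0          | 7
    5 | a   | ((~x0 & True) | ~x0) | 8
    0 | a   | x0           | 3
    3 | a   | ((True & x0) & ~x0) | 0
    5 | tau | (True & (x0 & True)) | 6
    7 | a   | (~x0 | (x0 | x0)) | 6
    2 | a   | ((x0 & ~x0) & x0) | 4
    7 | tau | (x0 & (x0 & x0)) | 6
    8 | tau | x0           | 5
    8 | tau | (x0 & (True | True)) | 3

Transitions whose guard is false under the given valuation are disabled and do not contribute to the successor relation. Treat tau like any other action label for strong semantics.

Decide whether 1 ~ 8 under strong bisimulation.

Answer: BISIMILAR

Trace:
Compute ~ classes (split until stable):
  P[0] = {{0,1,2,3,4,5,6,7,8}}
  P[1] = {{0,5,7},{1,2,3,8},{4},{6}}
  P[2] = {{0,5},{1,2,3,8},{4},{6},{7}}
5 equivalence class(es) (converged in 3)
class of 1: {1,2,3,8}; class of 8: {1,2,3,8}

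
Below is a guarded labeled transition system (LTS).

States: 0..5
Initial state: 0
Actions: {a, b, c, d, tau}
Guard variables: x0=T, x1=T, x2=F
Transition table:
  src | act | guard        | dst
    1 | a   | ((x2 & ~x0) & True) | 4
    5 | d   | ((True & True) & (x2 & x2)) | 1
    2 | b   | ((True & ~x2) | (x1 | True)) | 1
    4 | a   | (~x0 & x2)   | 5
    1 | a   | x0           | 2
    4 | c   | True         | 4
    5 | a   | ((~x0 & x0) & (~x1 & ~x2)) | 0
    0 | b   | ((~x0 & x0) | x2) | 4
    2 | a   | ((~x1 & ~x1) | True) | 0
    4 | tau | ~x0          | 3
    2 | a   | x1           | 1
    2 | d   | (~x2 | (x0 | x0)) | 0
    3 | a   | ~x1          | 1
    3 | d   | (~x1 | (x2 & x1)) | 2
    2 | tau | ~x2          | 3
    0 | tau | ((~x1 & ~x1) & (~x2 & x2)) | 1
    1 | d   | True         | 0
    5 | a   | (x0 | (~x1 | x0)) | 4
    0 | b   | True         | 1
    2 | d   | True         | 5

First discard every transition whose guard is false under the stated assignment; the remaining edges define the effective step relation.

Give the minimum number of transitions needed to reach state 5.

Answer: 3

Working:
Layered search for 5:
  Layer 0: {0}
  Layer 1: {1}
  Layer 2: {2}
  Layer 3: {3,5}
depth(5)=3, e.g. b·a·d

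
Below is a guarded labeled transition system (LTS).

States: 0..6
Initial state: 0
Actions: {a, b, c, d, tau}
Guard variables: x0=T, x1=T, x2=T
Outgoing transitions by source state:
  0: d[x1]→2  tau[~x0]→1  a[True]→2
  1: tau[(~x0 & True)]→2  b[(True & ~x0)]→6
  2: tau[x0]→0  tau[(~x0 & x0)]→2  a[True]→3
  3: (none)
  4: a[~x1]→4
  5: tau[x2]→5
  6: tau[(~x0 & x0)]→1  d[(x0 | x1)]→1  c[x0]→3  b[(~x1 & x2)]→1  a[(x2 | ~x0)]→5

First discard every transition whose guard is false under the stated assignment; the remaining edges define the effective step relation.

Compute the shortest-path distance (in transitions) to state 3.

BFS to 3:
  L0 = {0}
  L1 = {2}
  L2 = {3}
3 enters at depth 2; path a·a

Answer: 2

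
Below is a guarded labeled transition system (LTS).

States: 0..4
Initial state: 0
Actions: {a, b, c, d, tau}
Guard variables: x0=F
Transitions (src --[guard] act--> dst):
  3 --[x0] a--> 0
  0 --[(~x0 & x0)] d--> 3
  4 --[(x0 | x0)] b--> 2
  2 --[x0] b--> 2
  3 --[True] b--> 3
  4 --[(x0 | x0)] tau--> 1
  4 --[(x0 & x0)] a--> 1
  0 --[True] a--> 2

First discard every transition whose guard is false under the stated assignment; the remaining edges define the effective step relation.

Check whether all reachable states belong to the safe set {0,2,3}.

Allowed set {0,2,3}
R = {0,2}
  0: ✓
  2: ✓

Answer: INVARIANT HOLDS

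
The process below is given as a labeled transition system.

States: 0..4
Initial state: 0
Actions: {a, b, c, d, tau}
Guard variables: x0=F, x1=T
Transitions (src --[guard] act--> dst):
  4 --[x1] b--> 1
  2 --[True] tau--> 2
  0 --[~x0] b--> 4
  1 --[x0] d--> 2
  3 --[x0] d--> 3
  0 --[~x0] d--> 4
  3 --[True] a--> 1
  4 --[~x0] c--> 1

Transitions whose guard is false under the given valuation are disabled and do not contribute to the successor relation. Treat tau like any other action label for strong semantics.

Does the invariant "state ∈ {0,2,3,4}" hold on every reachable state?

Inv-set: {0,2,3,4}
Reach set: {0,1,4}
  0: safe
  1: ✗ unsafe
  4: safe
witness against invariant: b·b → 1

Answer: INVARIANT VIOLATED at state 1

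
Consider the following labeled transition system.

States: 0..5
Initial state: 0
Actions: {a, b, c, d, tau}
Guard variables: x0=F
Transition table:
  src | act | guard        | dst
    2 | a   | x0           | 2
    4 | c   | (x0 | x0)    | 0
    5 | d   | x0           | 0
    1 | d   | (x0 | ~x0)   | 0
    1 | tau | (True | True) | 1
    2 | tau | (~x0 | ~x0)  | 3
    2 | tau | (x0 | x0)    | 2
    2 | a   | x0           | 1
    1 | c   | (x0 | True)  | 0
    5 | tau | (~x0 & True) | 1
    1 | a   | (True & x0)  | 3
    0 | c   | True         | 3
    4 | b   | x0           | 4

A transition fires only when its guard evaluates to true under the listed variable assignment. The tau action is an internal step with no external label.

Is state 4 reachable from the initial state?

6 transition(s) survive guard evaluation.
Layer 0: {0}
Layer 1: {3}  total {0,3}
Reachable = {0,3}

Answer: UNREACHABLE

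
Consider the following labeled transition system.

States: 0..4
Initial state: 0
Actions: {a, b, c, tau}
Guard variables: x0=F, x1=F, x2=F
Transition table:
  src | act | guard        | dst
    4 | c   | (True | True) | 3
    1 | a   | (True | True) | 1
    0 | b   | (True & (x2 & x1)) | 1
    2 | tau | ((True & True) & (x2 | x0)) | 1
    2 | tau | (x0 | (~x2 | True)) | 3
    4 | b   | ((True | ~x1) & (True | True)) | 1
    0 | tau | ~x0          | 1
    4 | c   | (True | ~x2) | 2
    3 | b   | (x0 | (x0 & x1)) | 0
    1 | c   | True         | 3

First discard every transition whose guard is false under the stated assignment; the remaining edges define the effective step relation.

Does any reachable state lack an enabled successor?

Reach set: {0,1,3}
  0: tau→1  [1 out]
  1: a→1  c→3  [2 out]
  3: ∅  [STUCK]
trace reaching 3: tau·c

Answer: DEADLOCK at state 3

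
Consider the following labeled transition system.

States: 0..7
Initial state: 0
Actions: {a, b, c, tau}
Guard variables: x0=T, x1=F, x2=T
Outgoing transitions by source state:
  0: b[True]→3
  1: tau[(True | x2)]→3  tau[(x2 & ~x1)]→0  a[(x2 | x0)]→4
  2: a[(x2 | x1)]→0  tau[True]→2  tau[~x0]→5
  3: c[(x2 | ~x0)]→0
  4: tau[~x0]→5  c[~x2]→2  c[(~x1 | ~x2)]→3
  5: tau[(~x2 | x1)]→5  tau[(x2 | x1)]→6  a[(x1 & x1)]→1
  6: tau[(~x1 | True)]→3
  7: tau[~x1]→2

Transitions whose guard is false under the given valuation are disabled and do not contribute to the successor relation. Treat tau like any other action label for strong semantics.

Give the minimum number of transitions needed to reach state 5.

Layered search for 5:
  depth 0: {0}
  depth 1: {3}
5 never appears.

Answer: UNREACHABLE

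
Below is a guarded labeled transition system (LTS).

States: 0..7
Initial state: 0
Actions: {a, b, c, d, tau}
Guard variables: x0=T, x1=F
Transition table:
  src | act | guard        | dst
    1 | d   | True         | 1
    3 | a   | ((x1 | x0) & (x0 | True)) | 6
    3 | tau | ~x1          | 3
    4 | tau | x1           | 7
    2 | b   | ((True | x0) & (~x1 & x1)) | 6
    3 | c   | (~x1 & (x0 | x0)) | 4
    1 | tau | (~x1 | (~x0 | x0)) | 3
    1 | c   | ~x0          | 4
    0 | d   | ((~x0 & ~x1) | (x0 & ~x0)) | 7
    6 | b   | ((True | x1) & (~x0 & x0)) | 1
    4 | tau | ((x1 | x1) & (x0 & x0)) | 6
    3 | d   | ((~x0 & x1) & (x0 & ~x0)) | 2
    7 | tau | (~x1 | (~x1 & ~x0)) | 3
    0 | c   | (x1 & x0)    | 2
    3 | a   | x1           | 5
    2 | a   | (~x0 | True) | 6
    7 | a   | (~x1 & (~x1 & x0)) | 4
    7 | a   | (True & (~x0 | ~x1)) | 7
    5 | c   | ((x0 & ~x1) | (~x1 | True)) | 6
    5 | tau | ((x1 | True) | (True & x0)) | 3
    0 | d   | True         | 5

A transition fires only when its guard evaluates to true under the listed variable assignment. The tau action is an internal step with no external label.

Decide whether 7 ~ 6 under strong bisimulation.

Answer: NOT BISIMILAR

Trace:
Refine partition for ~:
  π0 = {{0,1,2,3,4,5,6,7}}
  π1 = {{0},{1},{2},{3},{4,6},{5},{7}}
stable after 2 split(s): 7 block(s)
7∈{7}, 6∈{4,6}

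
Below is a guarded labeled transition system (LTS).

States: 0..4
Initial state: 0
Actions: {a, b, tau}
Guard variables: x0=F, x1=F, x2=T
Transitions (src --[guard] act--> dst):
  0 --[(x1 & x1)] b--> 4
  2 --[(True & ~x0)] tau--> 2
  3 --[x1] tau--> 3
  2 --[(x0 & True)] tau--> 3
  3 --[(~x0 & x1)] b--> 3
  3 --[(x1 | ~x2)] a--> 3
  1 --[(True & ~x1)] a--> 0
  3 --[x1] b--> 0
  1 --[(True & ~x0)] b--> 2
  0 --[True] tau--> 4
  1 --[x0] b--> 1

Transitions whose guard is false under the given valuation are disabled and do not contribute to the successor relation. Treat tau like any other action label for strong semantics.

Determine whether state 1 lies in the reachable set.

After dropping false guards: 4 live edges.
Layer 0: {0}
Layer 1: {4}  cumulative {0,4}
Reach set: {0,4}

Answer: UNREACHABLE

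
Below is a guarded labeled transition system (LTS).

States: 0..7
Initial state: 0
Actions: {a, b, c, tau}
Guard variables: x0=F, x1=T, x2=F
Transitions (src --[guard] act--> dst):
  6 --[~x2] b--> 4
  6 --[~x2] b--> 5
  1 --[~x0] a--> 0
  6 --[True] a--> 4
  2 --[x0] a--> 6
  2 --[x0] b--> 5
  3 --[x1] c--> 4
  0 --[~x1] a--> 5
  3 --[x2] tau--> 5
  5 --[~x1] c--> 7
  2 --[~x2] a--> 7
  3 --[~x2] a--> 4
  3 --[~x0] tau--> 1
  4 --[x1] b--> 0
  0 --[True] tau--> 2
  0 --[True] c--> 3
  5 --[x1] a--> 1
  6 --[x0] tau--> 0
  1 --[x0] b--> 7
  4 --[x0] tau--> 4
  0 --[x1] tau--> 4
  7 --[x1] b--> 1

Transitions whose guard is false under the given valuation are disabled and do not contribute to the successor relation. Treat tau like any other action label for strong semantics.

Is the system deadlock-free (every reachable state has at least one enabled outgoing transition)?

Reach set: {0,1,2,3,4,7}
  0: c→3  tau→2  tau→4  [3 exit(s)]
  1: a→0  [1 exit(s)]
  2: a→7  [1 exit(s)]
  3: a→4  c→4  tau→1  [3 exit(s)]
  4: b→0  [1 exit(s)]
  7: b→1  [1 exit(s)]

Answer: DEADLOCK-FREE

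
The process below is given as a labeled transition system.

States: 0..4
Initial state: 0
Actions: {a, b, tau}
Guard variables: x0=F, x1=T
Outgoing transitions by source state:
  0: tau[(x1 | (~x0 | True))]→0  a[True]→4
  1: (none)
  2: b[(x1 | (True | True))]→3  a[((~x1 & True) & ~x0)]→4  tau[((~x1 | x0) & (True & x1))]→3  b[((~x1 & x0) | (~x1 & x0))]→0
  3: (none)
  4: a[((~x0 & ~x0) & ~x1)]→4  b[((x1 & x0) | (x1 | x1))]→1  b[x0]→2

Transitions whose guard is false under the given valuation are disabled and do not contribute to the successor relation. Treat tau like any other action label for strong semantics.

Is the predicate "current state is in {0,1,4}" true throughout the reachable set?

Answer: INVARIANT HOLDS

Trace:
Inv-set: {0,1,4}
Reachable = {0,1,4}
  0: safe
  1: safe
  4: safe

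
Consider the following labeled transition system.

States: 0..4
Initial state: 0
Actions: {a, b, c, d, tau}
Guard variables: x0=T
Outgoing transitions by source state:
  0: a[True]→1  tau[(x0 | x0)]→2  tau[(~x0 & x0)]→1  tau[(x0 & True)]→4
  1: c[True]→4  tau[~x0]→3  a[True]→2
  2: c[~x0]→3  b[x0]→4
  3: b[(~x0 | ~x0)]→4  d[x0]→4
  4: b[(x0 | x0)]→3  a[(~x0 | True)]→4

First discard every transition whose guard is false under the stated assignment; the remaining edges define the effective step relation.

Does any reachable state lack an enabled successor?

Answer: DEADLOCK-FREE

Working:
R = {0,1,2,3,4}
  0: a→1  tau→2  tau→4  [deg 3]
  1: a→2  c→4  [deg 2]
  2: b→4  [deg 1]
  3: d→4  [deg 1]
  4: a→4  b→3  [deg 2]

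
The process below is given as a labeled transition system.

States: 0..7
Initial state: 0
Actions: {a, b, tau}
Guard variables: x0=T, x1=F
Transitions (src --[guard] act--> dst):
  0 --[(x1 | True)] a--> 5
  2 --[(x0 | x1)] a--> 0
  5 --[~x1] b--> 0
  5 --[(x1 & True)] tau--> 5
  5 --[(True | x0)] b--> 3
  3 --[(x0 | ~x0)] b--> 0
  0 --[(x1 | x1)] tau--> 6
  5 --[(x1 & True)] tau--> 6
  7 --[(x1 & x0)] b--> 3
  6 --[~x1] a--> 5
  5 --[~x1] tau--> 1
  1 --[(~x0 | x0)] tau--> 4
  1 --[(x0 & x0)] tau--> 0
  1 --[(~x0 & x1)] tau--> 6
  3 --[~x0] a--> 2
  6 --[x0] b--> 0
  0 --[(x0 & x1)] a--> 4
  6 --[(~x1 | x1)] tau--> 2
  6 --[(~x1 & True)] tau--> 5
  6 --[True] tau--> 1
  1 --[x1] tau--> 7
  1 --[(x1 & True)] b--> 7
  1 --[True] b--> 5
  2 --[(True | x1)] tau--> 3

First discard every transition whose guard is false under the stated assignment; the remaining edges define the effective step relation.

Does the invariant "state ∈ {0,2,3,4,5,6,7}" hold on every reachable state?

Answer: INVARIANT VIOLATED at state 1

Analysis:
Allowed set {0,2,3,4,5,6,7}
R = {0,1,3,4,5}
  0: ✓
  1: ✗ unsafe
  3: ✓
  4: ✓
  5: ✓
reach 1 via a·tau — violates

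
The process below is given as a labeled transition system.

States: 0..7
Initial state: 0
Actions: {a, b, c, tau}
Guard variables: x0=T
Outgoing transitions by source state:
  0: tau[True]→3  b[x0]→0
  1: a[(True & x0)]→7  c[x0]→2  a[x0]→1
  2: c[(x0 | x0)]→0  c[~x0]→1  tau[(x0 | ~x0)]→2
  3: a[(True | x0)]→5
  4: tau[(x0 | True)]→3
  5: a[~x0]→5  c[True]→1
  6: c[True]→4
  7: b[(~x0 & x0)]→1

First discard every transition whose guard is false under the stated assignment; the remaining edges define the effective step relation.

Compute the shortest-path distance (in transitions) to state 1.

Answer: 3

Working:
Layered search for 1:
  L0 = {0}
  L1 = {3}
  L2 = {5}
  L3 = {1}
first hit 1 at d=3 via tau·a·c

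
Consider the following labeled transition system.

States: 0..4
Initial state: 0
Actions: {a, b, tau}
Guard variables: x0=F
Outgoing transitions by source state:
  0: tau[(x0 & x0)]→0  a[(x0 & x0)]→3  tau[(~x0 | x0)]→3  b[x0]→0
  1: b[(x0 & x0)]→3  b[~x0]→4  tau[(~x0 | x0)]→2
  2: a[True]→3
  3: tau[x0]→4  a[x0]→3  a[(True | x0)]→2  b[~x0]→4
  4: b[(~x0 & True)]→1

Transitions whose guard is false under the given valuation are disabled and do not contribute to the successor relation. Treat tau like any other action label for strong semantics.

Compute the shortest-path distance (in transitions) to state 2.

Breadth-first toward 2:
  depth 0: {0}
  depth 1: {3}
  depth 2: {2,4}
depth(2)=2, e.g. tau·a

Answer: 2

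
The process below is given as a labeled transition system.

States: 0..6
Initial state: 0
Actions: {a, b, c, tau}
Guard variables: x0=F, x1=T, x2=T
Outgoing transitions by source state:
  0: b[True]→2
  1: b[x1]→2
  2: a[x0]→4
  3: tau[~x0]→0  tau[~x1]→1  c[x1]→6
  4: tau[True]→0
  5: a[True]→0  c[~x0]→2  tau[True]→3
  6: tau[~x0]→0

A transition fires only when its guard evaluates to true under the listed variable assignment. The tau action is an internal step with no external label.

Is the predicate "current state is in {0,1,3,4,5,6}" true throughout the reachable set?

Answer: INVARIANT VIOLATED at state 2

Analysis:
Allowed set {0,1,3,4,5,6}
R = {0,2}
  0: safe
  2: ✗ unsafe
witness against invariant: b → 2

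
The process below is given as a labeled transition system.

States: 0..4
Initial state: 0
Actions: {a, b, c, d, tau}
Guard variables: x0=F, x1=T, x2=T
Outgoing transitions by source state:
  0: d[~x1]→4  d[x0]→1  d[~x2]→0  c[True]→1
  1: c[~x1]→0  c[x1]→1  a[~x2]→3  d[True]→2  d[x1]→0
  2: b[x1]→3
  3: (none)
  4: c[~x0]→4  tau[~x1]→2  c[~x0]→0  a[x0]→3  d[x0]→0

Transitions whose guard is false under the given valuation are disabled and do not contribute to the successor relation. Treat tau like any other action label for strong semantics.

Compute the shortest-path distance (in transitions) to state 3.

Answer: 3

Trace:
Layered search for 3:
  L0 = {0}
  L1 = {1}
  L2 = {2}
  L3 = {3}
depth(3)=3, e.g. c·d·b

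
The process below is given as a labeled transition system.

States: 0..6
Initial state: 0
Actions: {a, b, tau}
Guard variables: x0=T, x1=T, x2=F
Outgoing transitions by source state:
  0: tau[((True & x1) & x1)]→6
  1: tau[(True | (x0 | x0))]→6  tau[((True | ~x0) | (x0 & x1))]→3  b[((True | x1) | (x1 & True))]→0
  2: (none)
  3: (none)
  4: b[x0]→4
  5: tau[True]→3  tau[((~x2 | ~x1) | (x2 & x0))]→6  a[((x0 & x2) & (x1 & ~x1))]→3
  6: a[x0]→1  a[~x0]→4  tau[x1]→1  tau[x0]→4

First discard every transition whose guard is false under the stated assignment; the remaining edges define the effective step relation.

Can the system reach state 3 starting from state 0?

Answer: REACHABLE

Trace:
Guard filter leaves 10 enabled edge(s).
Layer 0: {0}
Layer 1: {6}  cumulative {0,6}
Layer 2: {1,4}  cumulative {0,1,4,6}
Layer 3: {3}  cumulative {0,1,3,4,6}
R = {0,1,3,4,6}
trace reaching 3: tau·a·tau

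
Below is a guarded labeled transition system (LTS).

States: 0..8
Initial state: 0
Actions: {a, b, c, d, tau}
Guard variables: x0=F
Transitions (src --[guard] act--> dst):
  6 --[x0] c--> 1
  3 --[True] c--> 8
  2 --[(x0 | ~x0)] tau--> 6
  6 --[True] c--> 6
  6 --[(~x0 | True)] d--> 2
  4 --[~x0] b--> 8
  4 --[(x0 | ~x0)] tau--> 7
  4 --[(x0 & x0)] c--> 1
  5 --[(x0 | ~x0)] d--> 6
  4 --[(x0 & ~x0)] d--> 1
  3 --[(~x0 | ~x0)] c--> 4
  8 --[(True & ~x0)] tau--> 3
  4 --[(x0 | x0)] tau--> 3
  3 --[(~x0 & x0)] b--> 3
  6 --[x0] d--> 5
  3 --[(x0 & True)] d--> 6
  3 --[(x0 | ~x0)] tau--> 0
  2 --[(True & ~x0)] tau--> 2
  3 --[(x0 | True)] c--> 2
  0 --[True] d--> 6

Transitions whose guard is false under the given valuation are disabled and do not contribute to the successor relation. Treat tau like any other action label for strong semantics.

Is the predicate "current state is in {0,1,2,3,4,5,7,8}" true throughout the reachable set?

Answer: INVARIANT VIOLATED at state 6

Trace:
Inv-set: {0,1,2,3,4,5,7,8}
R = {0,2,6}
  0: ok
  2: ok
  6: ✗ unsafe
counterexample path to 6: d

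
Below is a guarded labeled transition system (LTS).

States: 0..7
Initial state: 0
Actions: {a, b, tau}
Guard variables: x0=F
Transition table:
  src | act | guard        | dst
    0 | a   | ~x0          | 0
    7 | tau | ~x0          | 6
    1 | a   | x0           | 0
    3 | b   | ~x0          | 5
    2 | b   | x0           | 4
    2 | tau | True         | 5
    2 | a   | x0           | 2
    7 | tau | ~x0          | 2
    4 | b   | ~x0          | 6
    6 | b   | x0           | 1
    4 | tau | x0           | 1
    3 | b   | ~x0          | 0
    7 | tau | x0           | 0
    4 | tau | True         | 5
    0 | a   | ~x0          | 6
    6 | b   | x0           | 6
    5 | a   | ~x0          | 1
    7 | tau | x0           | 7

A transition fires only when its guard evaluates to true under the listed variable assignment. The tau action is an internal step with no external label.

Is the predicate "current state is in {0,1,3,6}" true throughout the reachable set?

Answer: INVARIANT HOLDS

Trace:
Safe = {0,1,3,6}
Reach set: {0,6}
  0: ok
  6: ok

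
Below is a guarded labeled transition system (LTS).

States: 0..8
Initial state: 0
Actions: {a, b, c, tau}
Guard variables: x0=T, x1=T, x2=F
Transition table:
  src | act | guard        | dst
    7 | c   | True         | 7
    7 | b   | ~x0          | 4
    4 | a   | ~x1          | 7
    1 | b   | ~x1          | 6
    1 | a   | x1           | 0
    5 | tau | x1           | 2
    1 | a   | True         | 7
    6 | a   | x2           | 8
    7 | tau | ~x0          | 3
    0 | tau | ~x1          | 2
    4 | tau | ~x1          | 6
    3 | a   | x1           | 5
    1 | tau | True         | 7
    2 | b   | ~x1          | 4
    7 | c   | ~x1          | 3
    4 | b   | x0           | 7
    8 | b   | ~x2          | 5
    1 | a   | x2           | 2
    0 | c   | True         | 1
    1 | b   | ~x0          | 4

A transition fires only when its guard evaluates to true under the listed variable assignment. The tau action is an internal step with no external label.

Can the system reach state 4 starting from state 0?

Guard filter leaves 9 enabled edge(s).
Layer 0: {0}
Layer 1: {1}  now seen {0,1}
Layer 2: {7}  now seen {0,1,7}
Reach set: {0,1,7}

Answer: UNREACHABLE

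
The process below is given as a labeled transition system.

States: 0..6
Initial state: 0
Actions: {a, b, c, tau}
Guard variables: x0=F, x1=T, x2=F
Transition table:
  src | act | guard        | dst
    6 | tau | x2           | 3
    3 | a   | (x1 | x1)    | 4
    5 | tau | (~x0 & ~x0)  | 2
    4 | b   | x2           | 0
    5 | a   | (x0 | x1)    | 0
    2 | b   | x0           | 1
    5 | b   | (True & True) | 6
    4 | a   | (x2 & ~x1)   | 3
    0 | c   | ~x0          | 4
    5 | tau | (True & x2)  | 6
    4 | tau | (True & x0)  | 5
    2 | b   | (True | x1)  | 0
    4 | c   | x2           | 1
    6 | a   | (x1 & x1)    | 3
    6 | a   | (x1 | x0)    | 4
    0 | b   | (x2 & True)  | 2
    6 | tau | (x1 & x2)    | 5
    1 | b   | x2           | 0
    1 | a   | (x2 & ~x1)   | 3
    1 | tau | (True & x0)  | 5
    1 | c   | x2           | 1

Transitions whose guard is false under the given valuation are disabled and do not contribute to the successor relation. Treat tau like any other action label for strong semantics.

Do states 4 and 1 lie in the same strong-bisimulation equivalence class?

Bisimulation quotient by refinement:
  π0 = {{0,1,2,3,4,5,6}}
  π1 = {{0},{1,4},{2},{3,6},{5}}
  π2 = {{0},{1,4},{2},{3},{5},{6}}
6 equivalence class(es) (converged in 3)
[4]={1,4}  [1]={1,4}

Answer: BISIMILAR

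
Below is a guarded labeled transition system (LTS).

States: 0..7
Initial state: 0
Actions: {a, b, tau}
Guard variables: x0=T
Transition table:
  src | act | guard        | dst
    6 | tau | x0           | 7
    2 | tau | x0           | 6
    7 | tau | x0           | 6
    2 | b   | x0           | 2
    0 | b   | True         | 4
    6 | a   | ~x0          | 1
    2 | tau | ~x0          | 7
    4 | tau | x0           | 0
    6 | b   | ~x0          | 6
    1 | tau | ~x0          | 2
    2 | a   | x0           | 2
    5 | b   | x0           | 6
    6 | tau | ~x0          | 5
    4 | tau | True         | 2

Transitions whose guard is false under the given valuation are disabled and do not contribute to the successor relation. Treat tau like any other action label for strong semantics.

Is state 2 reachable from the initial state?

After dropping false guards: 9 live edges.
depth 0: {0}
depth 1: {4}  cumulative {0,4}
depth 2: {2}  cumulative {0,2,4}
depth 3: {6}  cumulative {0,2,4,6}
depth 4: {7}  cumulative {0,2,4,6,7}
Reach set: {0,2,4,6,7}
Path to 2: b·tau

Answer: REACHABLE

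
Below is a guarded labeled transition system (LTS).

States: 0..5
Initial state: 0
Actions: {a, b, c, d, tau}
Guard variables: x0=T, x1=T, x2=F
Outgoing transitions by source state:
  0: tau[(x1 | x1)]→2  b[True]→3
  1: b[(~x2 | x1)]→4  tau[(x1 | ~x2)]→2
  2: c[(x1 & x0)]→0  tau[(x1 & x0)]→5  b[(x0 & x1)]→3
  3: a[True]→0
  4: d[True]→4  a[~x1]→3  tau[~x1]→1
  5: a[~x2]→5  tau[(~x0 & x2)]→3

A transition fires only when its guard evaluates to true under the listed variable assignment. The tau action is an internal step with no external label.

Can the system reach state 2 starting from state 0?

Answer: REACHABLE

Working:
10 transition(s) survive guard evaluation.
Layer 0: {0}
Layer 1: {2,3}  total {0,2,3}
Layer 2: {5}  total {0,2,3,5}
Reachable = {0,2,3,5}
Path to 2: tau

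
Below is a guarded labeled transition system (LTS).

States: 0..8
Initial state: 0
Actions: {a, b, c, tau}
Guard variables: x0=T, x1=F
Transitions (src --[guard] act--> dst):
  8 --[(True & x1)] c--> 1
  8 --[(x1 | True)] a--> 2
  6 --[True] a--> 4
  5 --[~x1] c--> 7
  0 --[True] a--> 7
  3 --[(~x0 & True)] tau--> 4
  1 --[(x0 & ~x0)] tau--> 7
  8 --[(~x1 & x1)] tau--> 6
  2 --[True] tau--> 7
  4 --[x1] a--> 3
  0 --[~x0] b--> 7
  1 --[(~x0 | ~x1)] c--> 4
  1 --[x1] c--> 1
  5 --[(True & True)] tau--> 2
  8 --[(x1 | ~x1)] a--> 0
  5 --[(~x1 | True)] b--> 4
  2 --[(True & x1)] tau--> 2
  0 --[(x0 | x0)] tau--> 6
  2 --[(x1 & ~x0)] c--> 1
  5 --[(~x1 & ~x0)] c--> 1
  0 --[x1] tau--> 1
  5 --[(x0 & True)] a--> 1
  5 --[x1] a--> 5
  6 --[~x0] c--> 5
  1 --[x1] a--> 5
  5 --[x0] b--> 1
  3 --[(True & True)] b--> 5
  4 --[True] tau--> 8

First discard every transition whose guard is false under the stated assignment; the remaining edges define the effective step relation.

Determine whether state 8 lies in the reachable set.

Answer: REACHABLE

Working:
After dropping false guards: 14 live edges.
depth 0: {0}
depth 1: {6,7}  cumulative {0,6,7}
depth 2: {4}  cumulative {0,4,6,7}
depth 3: {8}  cumulative {0,4,6,7,8}
depth 4: {2}  cumulative {0,2,4,6,7,8}
R = {0,2,4,6,7,8}
Path to 8: tau·a·tau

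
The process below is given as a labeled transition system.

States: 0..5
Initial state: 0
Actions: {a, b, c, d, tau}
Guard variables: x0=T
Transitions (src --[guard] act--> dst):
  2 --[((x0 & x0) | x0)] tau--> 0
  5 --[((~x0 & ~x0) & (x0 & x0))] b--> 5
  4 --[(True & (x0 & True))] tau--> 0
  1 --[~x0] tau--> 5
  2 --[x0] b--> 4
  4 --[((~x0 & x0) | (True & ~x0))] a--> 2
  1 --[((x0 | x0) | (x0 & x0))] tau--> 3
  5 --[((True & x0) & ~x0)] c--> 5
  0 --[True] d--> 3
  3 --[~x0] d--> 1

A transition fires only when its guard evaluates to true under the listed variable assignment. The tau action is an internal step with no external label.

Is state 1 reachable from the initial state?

Guard filter leaves 5 enabled edge(s).
L0 = {0}
L1 = {3}  total {0,3}
Reach set: {0,3}

Answer: UNREACHABLE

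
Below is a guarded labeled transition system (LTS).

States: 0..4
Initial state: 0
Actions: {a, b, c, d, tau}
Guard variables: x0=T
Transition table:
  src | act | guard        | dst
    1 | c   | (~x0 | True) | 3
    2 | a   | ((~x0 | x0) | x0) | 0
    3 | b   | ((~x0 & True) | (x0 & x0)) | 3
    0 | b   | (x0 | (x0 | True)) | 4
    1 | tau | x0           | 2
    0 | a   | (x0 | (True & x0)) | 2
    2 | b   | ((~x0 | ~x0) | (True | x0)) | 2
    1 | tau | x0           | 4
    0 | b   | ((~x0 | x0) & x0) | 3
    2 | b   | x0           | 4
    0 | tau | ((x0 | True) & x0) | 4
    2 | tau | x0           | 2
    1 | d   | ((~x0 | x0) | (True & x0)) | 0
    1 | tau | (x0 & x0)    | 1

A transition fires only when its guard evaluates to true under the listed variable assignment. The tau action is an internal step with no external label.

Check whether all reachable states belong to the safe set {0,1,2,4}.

Answer: INVARIANT VIOLATED at state 3

Trace:
Inv-set: {0,1,2,4}
Reachable = {0,2,3,4}
  0: safe
  2: safe
  3: outside
  4: safe
witness against invariant: b → 3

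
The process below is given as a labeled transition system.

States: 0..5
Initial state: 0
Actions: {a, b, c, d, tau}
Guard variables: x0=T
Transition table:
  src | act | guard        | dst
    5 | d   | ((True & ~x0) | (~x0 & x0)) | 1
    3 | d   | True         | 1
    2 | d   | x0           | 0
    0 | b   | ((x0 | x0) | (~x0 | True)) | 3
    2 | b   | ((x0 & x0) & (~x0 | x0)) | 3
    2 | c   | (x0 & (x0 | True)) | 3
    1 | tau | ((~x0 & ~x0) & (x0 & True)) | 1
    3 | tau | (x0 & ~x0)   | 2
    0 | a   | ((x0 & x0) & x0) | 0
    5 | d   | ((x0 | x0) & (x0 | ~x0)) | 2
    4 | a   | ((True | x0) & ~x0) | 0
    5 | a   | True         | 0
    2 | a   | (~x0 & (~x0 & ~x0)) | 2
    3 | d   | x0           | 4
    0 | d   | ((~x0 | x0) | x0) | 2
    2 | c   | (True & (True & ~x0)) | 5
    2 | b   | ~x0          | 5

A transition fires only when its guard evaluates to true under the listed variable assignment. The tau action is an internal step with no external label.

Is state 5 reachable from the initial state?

After dropping false guards: 10 live edges.
L0 = {0}
L1 = {2,3}  now seen {0,2,3}
L2 = {1,4}  now seen {0,1,2,3,4}
Reach set: {0,1,2,3,4}

Answer: UNREACHABLE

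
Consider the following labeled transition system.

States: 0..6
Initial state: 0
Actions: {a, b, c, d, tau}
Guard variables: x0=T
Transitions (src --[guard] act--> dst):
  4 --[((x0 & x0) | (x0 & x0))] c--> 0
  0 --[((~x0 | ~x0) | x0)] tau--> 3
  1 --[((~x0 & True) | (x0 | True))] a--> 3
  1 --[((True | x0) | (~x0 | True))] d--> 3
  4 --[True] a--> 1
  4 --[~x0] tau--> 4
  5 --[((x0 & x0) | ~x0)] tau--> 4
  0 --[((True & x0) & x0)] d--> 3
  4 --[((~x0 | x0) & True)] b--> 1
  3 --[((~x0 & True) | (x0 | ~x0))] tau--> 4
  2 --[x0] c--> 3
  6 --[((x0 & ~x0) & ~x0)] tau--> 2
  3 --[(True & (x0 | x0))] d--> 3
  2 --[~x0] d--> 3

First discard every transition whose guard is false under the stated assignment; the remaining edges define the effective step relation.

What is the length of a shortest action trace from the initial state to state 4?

Layered search for 4:
  depth 0: {0}
  depth 1: {3}
  depth 2: {4}
4 enters at depth 2; path d·tau

Answer: 2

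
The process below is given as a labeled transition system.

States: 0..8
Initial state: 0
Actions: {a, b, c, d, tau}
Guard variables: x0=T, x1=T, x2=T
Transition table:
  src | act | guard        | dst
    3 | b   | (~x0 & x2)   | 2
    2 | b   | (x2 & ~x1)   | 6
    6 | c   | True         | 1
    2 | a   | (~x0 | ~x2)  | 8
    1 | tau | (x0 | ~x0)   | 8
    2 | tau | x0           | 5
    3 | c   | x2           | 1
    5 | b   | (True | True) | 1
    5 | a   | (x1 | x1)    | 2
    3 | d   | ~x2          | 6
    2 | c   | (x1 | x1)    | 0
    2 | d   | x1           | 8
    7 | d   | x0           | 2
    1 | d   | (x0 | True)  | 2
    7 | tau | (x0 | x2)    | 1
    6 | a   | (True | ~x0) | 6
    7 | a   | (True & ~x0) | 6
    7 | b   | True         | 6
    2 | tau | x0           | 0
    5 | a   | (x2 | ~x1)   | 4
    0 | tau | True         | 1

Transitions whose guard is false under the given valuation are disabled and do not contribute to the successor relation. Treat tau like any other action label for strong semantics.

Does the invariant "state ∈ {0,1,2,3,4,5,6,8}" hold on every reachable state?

Answer: INVARIANT HOLDS

Trace:
Safe = {0,1,2,3,4,5,6,8}
Reachable = {0,1,2,4,5,8}
  0: ok
  1: ok
  2: ok
  4: ok
  5: ok
  8: ok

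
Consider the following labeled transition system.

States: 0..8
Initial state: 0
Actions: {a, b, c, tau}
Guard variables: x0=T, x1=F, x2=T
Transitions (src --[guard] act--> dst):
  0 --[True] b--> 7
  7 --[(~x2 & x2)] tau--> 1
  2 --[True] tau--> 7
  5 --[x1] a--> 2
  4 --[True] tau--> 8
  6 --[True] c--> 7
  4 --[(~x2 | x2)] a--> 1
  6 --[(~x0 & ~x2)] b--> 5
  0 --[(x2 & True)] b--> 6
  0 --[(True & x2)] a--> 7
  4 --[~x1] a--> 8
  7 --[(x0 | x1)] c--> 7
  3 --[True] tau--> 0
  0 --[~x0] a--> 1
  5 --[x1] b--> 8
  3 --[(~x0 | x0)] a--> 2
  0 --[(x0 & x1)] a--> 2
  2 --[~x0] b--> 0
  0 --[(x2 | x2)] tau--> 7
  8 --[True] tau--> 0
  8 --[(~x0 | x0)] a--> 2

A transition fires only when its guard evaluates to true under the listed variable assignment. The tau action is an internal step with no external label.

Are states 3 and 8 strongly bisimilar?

Answer: BISIMILAR

Working:
Bisimulation quotient by refinement:
  round 0: {{0,1,2,3,4,5,6,7,8}}
  round 1: {{0},{1,5},{2},{3,4,8},{6,7}}
  round 2: {{0},{1,5},{2},{3,8},{4},{6,7}}
Fixed point at round 3; 6 class(es).
3∈{3,8}, 8∈{3,8}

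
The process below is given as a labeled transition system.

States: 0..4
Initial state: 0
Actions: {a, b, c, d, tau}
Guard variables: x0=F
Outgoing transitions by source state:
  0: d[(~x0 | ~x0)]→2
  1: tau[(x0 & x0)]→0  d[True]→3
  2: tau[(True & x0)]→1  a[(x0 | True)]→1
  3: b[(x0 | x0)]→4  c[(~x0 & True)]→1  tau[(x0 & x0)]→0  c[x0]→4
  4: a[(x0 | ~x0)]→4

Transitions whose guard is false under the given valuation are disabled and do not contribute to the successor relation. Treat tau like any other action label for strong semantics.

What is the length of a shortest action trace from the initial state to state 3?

Answer: 3

Trace:
Breadth-first toward 3:
  depth 0: {0}
  depth 1: {2}
  depth 2: {1}
  depth 3: {3}
3 enters at depth 3; path d·a·d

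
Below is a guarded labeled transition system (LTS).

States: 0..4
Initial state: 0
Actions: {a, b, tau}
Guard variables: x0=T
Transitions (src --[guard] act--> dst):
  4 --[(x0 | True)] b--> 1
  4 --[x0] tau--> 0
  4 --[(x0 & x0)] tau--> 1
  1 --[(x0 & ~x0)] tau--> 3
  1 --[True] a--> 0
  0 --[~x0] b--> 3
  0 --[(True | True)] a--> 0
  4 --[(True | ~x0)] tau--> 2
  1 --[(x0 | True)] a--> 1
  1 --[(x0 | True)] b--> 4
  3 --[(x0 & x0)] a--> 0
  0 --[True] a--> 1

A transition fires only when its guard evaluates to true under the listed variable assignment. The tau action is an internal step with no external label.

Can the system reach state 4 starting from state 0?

Answer: REACHABLE

Trace:
Guard filter leaves 10 enabled edge(s).
depth 0: {0}
depth 1: {1}  cumulative {0,1}
depth 2: {4}  cumulative {0,1,4}
depth 3: {2}  cumulative {0,1,2,4}
Reach set: {0,1,2,4}
Path to 4: a·b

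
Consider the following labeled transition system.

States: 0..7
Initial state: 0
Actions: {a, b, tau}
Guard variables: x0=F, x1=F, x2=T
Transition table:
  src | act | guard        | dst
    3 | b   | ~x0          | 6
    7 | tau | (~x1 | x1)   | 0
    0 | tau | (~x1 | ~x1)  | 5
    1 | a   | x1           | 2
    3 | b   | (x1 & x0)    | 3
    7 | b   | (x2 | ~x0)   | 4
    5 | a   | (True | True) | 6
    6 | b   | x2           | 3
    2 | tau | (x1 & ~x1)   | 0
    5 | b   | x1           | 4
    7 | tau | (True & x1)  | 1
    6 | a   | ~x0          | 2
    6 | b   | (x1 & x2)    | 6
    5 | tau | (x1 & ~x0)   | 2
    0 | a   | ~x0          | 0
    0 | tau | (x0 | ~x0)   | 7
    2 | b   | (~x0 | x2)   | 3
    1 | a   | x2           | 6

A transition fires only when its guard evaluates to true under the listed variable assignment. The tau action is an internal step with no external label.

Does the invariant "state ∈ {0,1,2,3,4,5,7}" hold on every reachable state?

Allowed set {0,1,2,3,4,5,7}
Reach set: {0,2,3,4,5,6,7}
  0: safe
  2: safe
  3: safe
  4: safe
  5: safe
  6: outside
  7: safe
reach 6 via tau·a — violates

Answer: INVARIANT VIOLATED at state 6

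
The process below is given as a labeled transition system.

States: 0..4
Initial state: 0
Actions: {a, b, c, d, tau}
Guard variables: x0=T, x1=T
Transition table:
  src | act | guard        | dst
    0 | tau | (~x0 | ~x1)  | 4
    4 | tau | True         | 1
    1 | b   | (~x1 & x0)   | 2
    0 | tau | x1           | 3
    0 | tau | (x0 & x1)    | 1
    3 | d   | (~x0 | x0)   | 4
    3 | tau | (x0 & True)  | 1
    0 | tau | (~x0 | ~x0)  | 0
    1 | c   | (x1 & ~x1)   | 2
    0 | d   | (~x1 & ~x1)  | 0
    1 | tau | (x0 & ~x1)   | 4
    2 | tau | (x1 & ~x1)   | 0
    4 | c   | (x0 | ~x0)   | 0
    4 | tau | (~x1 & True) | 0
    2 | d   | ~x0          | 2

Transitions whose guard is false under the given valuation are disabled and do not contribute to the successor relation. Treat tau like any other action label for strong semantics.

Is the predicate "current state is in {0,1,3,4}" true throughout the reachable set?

Answer: INVARIANT HOLDS

Trace:
Allowed set {0,1,3,4}
R = {0,1,3,4}
  0: ok
  1: ok
  3: ok
  4: ok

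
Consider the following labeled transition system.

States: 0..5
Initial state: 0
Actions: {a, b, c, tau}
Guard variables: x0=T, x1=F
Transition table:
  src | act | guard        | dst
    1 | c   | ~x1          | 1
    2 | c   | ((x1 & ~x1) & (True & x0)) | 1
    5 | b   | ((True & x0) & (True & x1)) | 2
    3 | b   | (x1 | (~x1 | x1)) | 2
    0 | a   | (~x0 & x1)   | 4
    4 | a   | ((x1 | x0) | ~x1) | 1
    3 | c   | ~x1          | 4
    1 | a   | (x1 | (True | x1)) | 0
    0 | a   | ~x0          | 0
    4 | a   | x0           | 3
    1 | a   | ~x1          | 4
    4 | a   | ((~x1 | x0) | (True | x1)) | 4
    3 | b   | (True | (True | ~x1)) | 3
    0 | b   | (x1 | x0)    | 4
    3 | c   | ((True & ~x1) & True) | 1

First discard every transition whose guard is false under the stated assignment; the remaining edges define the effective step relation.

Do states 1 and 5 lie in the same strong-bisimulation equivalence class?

Refine partition for ~:
  P[0] = {{0,1,2,3,4,5}}
  P[1] = {{0},{1},{2,5},{3},{4}}
Fixed point at round 2; 5 class(es).
1∈{1}, 5∈{2,5}

Answer: NOT BISIMILAR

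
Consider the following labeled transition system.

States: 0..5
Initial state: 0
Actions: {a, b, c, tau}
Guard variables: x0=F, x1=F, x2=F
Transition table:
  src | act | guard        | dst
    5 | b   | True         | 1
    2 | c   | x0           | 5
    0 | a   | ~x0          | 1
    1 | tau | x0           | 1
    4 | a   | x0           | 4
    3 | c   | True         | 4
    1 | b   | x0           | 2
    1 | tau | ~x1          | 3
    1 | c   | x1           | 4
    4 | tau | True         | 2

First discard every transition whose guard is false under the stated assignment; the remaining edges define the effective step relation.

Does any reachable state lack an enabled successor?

Answer: DEADLOCK at state 2

Analysis:
Reachable = {0,1,2,3,4}
  0: a→1  [1 out]
  1: tau→3  [1 out]
  2: ∅  [STUCK]
  3: c→4  [1 out]
  4: tau→2  [1 out]
Path to 2: a·tau·c·tau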